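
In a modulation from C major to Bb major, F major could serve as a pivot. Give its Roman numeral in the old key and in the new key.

The scale of C major is C D E F G A B; F is degree 4, and the triad built there (F-A-C) is major, so it is IV.
The scale of Bb major is Bb C D Eb F G A; F is degree 5, and the triad built there (F-A-C) is major, so it is V.

IV in C major; V in Bb major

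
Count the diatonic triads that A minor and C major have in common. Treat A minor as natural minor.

Diatonic triads of A minor (natural minor): Am (i), Bdim (ii°), C (III), Dm (iv), Em (v), F (VI), G (VII).
Diatonic triads of C major: C (I), Dm (ii), Em (iii), F (IV), G (V), Am (vi), Bdim (vii°).
Matching root and quality in both lists: Am, Bdim, C, Dm, Em, F, G.
That gives 7 common triads.

7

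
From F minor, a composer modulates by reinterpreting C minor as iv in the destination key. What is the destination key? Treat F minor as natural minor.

The numeral iv denotes a minor triad on scale degree 4. With C on degree 4, the tonic of the new key is G.
Degree 4 carries a minor triad in minor keys, so the destination is G minor.
Check: the diatonic triads of G minor (natural minor) are Gm (i), Adim (ii°), Bb (III), Cm (iv), Dm (v), Eb (VI), F (VII) — C minor is indeed iv.

G minor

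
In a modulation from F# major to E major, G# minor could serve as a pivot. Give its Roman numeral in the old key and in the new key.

The scale of F# major is F# G# A# B C# D# E#; G# is degree 2, and the triad built there (G#-B-D#) is minor, so it is ii.
The scale of E major is E F# G# A B C# D#; G# is degree 3, and the triad built there (G#-B-D#) is minor, so it is iii.

ii in F# major; iii in E major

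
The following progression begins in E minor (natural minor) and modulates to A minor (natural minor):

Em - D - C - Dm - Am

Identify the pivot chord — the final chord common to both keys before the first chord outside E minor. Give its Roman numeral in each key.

C — VI in E minor, III in A minor

Chords diatonic to E minor: Em, F♯dim, G, Am, Bm, C, D.
Reading the progression, the first chord not in that set is Dm, so the modulation leaves E minor there.
The chord immediately before Dm is C, which is diatonic to both keys: VI in E minor and III in A minor.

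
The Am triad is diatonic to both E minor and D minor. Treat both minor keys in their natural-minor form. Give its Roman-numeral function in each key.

iv in E minor; v in D minor

The scale of E minor (natural minor) is E F# G A B C D; A is degree 4, and the triad built there (A-C-E) is minor, so it is iv.
The scale of D minor (natural minor) is D E F G A Bb C; A is degree 5, and the triad built there (A-C-E) is minor, so it is v.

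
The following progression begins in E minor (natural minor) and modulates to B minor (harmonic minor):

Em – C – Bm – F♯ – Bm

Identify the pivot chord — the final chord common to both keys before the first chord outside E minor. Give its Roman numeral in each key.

Bm — v in E minor, i in B minor

Chords diatonic to E minor: Em, F♯dim, G, Am, Bm, C, D.
Reading the progression, the first chord not in that set is F♯, so the modulation leaves E minor there.
The chord immediately before F♯ is Bm, which is diatonic to both keys: v in E minor and i in B minor.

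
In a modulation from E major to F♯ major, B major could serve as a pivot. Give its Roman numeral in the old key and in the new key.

V in E major; IV in F♯ major

The scale of E major is E F♯ G♯ A B C♯ D♯; B is degree 5, and the triad built there (B-D♯-F♯) is major, so it is V.
The scale of F♯ major is F♯ G♯ A♯ B C♯ D♯ E♯; B is degree 4, and the triad built there (B-D♯-F♯) is major, so it is IV.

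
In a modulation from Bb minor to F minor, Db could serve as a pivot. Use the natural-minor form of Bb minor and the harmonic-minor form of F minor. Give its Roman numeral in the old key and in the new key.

III in Bb minor; VI in F minor

The scale of Bb minor (natural minor) is Bb C Db Eb F Gb Ab; Db is degree 3, and the triad built there (Db-F-Ab) is major, so it is III.
The scale of F minor (harmonic minor) is F G Ab Bb C Db E; Db is degree 6, and the triad built there (Db-F-Ab) is major, so it is VI.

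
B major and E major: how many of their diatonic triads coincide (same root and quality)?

4

Diatonic triads of B major: B (I), C♯m (ii), D♯m (iii), E (IV), F♯ (V), G♯m (vi), A♯dim (vii°).
Diatonic triads of E major: E (I), F♯m (ii), G♯m (iii), A (IV), B (V), C♯m (vi), D♯dim (vii°).
Matching root and quality in both lists: B, C♯m, E, G♯m.
That gives 4 common triads.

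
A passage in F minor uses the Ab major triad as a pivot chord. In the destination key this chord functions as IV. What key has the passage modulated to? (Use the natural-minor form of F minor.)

Eb major

The numeral IV denotes a major triad on scale degree 4. With Ab on degree 4, the tonic of the new key is Eb.
Degree 4 carries a major triad in major keys, so the destination is Eb major.
Check: the diatonic triads of Eb major are Eb (I), Fm (ii), Gm (iii), Ab (IV), Bb (V), Cm (vi), Ddim (vii°) — Ab major is indeed IV.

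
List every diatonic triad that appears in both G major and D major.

Triads in G major: G major (I), A minor (ii), B minor (iii), C major (IV), D major (V), E minor (vi), F# diminished (vii°).
Triads in D major: D major (I), E minor (ii), F# minor (iii), G major (IV), A major (V), B minor (vi), C# diminished (vii°).
Shared triads with their functions: G major (I in G major, IV in D major); B minor (iii in G major, vi in D major); D major (V in G major, I in D major); E minor (vi in G major, ii in D major).

G, Bm, D, Em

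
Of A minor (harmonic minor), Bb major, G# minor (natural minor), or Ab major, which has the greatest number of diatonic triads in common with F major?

Bb major

Triads of F major: F (I), Gm (ii), Am (iii), Bb (IV), C (V), Dm (vi), Edim (vii°).
A minor (harmonic minor) shares 3: F, Am, Dm.
Bb major shares 4: F, Gm, Bb, Dm.
G# minor (natural minor) shares 0: none.
Ab major shares 0: none.
The most common triads (4) are shared with Bb major.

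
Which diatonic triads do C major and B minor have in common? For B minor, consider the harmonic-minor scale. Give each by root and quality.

Em, G

Triads in C major: C major (I), D minor (ii), E minor (iii), F major (IV), G major (V), A minor (vi), B diminished (vii°).
Triads in B minor (harmonic minor): B minor (i), C♯ diminished (ii°), D augmented (III+), E minor (iv), F♯ major (V), G major (VI), A♯ diminished (vii°).
Shared triads with their functions: E minor (iii in C major, iv in B minor); G major (V in C major, VI in B minor).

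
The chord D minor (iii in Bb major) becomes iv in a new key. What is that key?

The numeral iv denotes a minor triad on scale degree 4. With D on degree 4, the tonic of the new key is A.
Degree 4 carries a minor triad in minor keys, so the destination is A minor.
Check: the diatonic triads of A minor (natural minor) are Am (i), Bdim (ii°), C (III), Dm (iv), Em (v), F (VI), G (VII) — D minor is indeed iv.

A minor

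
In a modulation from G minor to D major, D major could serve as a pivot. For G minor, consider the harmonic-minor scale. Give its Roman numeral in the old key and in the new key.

The scale of G minor (harmonic minor) is G A B♭ C D E♭ F♯; D is degree 5, and the triad built there (D-F♯-A) is major, so it is V.
The scale of D major is D E F♯ G A B C♯; D is degree 1, and the triad built there (D-F♯-A) is major, so it is I.

V in G minor; I in D major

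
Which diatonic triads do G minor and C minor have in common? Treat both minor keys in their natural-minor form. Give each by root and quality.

Triads in G minor (natural minor): Gm (i), Adim (ii°), B♭ (III), Cm (iv), Dm (v), E♭ (VI), F (VII).
Triads in C minor (natural minor): Cm (i), Ddim (ii°), E♭ (III), Fm (iv), Gm (v), A♭ (VI), B♭ (VII).
Shared triads with their functions: Gm (i in G minor, v in C minor); B♭ (III in G minor, VII in C minor); Cm (iv in G minor, i in C minor); E♭ (VI in G minor, III in C minor).

Gm, B♭, Cm, E♭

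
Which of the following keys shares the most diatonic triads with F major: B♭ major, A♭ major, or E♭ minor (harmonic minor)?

Triads of F major: F major (I), G minor (ii), A minor (iii), B♭ major (IV), C major (V), D minor (vi), E diminished (vii°).
B♭ major shares 4: F, Gm, B♭, Dm.
A♭ major shares 0: none.
E♭ minor (harmonic minor) shares 1: B♭.
The most common triads (4) are shared with B♭ major.

B♭ major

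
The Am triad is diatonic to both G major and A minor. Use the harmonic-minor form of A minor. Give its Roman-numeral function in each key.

The scale of G major is G A B C D E F♯; A is degree 2, and the triad built there (A-C-E) is minor, so it is ii.
The scale of A minor (harmonic minor) is A B C D E F G♯; A is degree 1, and the triad built there (A-C-E) is minor, so it is i.

ii in G major; i in A minor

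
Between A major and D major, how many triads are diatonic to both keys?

4

Diatonic triads of A major: A major (I), B minor (ii), C♯ minor (iii), D major (IV), E major (V), F♯ minor (vi), G♯ diminished (vii°).
Diatonic triads of D major: D major (I), E minor (ii), F♯ minor (iii), G major (IV), A major (V), B minor (vi), C♯ diminished (vii°).
Matching root and quality in both lists: A major, B minor, D major, F♯ minor.
That gives 4 common triads.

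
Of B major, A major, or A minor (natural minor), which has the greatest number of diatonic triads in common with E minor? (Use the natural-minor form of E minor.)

A minor

Triads of E minor (natural minor): Em (i), F#dim (ii°), G (III), Am (iv), Bm (v), C (VI), D (VII).
B major shares 0: none.
A major shares 2: Bm, D.
A minor (natural minor) shares 4: Em, G, Am, C.
The most common triads (4) are shared with A minor.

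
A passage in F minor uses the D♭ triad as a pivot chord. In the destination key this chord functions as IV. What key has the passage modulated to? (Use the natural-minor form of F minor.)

A♭ major

The numeral IV denotes a major triad on scale degree 4. With D♭ on degree 4, the tonic of the new key is A♭.
Degree 4 carries a major triad in major keys, so the destination is A♭ major.
Check: the diatonic triads of A♭ major are A♭ (I), B♭m (ii), Cm (iii), D♭ (IV), E♭ (V), Fm (vi), Gdim (vii°) — D♭ is indeed IV.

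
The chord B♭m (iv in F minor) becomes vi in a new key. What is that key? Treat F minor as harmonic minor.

The numeral vi denotes a minor triad on scale degree 6. With B♭ on degree 6, the tonic of the new key is D♭.
Degree 6 carries a minor triad in major keys, so the destination is D♭ major.
Check: the diatonic triads of D♭ major are D♭ (I), E♭m (ii), Fm (iii), G♭ (IV), A♭ (V), B♭m (vi), Cdim (vii°) — B♭m is indeed vi.

D♭ major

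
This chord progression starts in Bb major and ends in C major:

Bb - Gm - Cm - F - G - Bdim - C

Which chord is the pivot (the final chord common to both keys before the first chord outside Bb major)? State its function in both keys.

F — V in Bb major, IV in C major

Chords diatonic to Bb major: Bb, Cm, Dm, Eb, F, Gm, Adim.
Reading the progression, the first chord not in that set is G, so the modulation leaves Bb major there.
The chord immediately before G is F, which is diatonic to both keys: V in Bb major and IV in C major.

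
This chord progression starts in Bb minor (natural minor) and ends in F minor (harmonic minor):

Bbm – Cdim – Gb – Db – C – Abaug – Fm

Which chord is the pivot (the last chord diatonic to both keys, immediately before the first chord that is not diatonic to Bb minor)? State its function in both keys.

Chords diatonic to Bb minor: Bbm, Cdim, Db, Ebm, Fm, Gb, Ab.
Reading the progression, the first chord not in that set is C, so the modulation leaves Bb minor there.
The chord immediately before C is Db, which is diatonic to both keys: III in Bb minor and VI in F minor.

Db — III in Bb minor, VI in F minor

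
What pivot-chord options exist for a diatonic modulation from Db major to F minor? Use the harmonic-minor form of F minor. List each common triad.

Db, Fm, Bbm

Triads in Db major: Db major (I), Eb minor (ii), F minor (iii), Gb major (IV), Ab major (V), Bb minor (vi), C diminished (vii°).
Triads in F minor (harmonic minor): F minor (i), G diminished (ii°), Ab augmented (III+), Bb minor (iv), C major (V), Db major (VI), E diminished (vii°).
Shared triads with their functions: Db major (I in Db major, VI in F minor); F minor (iii in Db major, i in F minor); Bb minor (vi in Db major, iv in F minor).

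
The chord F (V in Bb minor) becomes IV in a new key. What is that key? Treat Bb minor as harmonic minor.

C major

The numeral IV denotes a major triad on scale degree 4. With F on degree 4, the tonic of the new key is C.
Degree 4 carries a major triad in major keys, so the destination is C major.
Check: the diatonic triads of C major are C (I), Dm (ii), Em (iii), F (IV), G (V), Am (vi), Bdim (vii°) — F is indeed IV.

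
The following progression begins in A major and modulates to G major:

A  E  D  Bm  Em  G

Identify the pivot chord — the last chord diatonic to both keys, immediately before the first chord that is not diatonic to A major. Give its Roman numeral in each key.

Chords diatonic to A major: A, Bm, C#m, D, E, F#m, G#dim.
Reading the progression, the first chord not in that set is Em, so the modulation leaves A major there.
The chord immediately before Em is Bm, which is diatonic to both keys: ii in A major and iii in G major.

Bm — ii in A major, iii in G major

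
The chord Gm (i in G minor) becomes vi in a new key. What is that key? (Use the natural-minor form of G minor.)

Bb major

The numeral vi denotes a minor triad on scale degree 6. With G on degree 6, the tonic of the new key is Bb.
Degree 6 carries a minor triad in major keys, so the destination is Bb major.
Check: the diatonic triads of Bb major are Bb (I), Cm (ii), Dm (iii), Eb (IV), F (V), Gm (vi), Adim (vii°) — Gm is indeed vi.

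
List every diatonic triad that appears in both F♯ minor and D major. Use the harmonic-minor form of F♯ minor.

Triads in F♯ minor (harmonic minor): F♯m (i), G♯dim (ii°), Aaug (III+), Bm (iv), C♯ (V), D (VI), E♯dim (vii°).
Triads in D major: D (I), Em (ii), F♯m (iii), G (IV), A (V), Bm (vi), C♯dim (vii°).
Shared triads with their functions: F♯m (i in F♯ minor, iii in D major); Bm (iv in F♯ minor, vi in D major); D (VI in F♯ minor, I in D major).

F♯m, Bm, D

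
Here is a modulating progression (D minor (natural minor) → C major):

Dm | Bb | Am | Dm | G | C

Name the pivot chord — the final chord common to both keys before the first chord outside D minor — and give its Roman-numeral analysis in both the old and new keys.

Dm — i in D minor, ii in C major

Chords diatonic to D minor: Dm, Edim, F, Gm, Am, Bb, C.
Reading the progression, the first chord not in that set is G, so the modulation leaves D minor there.
The chord immediately before G is Dm, which is diatonic to both keys: i in D minor and ii in C major.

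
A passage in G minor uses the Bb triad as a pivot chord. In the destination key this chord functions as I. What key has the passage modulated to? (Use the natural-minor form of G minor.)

The numeral I denotes a major triad on scale degree 1. With Bb on degree 1, the tonic of the new key is Bb.
Degree 1 carries a major triad in major keys, so the destination is Bb major.
Check: the diatonic triads of Bb major are Bb (I), Cm (ii), Dm (iii), Eb (IV), F (V), Gm (vi), Adim (vii°) — Bb is indeed I.

Bb major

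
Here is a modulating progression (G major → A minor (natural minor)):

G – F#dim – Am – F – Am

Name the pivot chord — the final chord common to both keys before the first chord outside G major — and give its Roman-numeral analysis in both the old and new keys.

Am — ii in G major, i in A minor

Chords diatonic to G major: G, Am, Bm, C, D, Em, F#dim.
Reading the progression, the first chord not in that set is F, so the modulation leaves G major there.
The chord immediately before F is Am, which is diatonic to both keys: ii in G major and i in A minor.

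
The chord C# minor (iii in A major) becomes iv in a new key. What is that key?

G# minor

The numeral iv denotes a minor triad on scale degree 4. With C# on degree 4, the tonic of the new key is G#.
Degree 4 carries a minor triad in minor keys, so the destination is G# minor.
Check: the diatonic triads of G# minor (natural minor) are G#m (i), A#dim (ii°), B (III), C#m (iv), D#m (v), E (VI), F# (VII) — C# minor is indeed iv.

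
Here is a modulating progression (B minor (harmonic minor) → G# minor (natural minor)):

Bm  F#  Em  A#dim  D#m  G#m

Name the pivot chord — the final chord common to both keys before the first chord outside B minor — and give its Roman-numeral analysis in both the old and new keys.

A#dim — vii° in B minor, ii° in G# minor

Chords diatonic to B minor: Bm, C#dim, Daug, Em, F#, G, A#dim.
Reading the progression, the first chord not in that set is D#m, so the modulation leaves B minor there.
The chord immediately before D#m is A#dim, which is diatonic to both keys: vii° in B minor and ii° in G# minor.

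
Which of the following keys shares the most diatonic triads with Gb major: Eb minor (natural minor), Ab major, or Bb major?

Eb minor

Triads of Gb major: Gb major (I), Ab minor (ii), Bb minor (iii), Cb major (IV), Db major (V), Eb minor (vi), F diminished (vii°).
Eb minor (natural minor) shares 7: Gb, Abm, Bbm, Cb, Db, Ebm, Fdim.
Ab major shares 2: Bbm, Db.
Bb major shares 0: none.
The most common triads (7) are shared with Eb minor.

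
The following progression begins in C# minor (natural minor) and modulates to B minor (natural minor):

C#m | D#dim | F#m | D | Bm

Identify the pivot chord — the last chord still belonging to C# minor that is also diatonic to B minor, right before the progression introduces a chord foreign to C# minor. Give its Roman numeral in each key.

F#m — iv in C# minor, v in B minor

Chords diatonic to C# minor: C#m, D#dim, E, F#m, G#m, A, B.
Reading the progression, the first chord not in that set is D, so the modulation leaves C# minor there.
The chord immediately before D is F#m, which is diatonic to both keys: iv in C# minor and v in B minor.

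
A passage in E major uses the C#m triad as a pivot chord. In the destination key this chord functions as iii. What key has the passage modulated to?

The numeral iii denotes a minor triad on scale degree 3. With C# on degree 3, the tonic of the new key is A.
Degree 3 carries a minor triad in major keys, so the destination is A major.
Check: the diatonic triads of A major are A (I), Bm (ii), C#m (iii), D (IV), E (V), F#m (vi), G#dim (vii°) — C#m is indeed iii.

A major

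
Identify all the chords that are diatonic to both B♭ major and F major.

B♭, Dm, F, Gm

Triads in B♭ major: B♭ (I), Cm (ii), Dm (iii), E♭ (IV), F (V), Gm (vi), Adim (vii°).
Triads in F major: F (I), Gm (ii), Am (iii), B♭ (IV), C (V), Dm (vi), Edim (vii°).
Shared triads with their functions: B♭ (I in B♭ major, IV in F major); Dm (iii in B♭ major, vi in F major); F (V in B♭ major, I in F major); Gm (vi in B♭ major, ii in F major).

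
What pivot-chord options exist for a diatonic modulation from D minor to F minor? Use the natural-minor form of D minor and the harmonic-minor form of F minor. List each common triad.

Triads in D minor (natural minor): D minor (i), E diminished (ii°), F major (III), G minor (iv), A minor (v), Bb major (VI), C major (VII).
Triads in F minor (harmonic minor): F minor (i), G diminished (ii°), Ab augmented (III+), Bb minor (iv), C major (V), Db major (VI), E diminished (vii°).
Shared triads with their functions: E diminished (ii° in D minor, vii° in F minor); C major (VII in D minor, V in F minor).

Edim, C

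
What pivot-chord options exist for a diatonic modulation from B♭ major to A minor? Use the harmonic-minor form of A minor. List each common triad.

Triads in B♭ major: B♭ major (I), C minor (ii), D minor (iii), E♭ major (IV), F major (V), G minor (vi), A diminished (vii°).
Triads in A minor (harmonic minor): A minor (i), B diminished (ii°), C augmented (III+), D minor (iv), E major (V), F major (VI), G♯ diminished (vii°).
Shared triads with their functions: D minor (iii in B♭ major, iv in A minor); F major (V in B♭ major, VI in A minor).

Dm, F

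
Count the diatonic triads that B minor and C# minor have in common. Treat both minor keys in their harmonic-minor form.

0

Diatonic triads of B minor (harmonic minor): Bm (i), C#dim (ii°), Daug (III+), Em (iv), F# (V), G (VI), A#dim (vii°).
Diatonic triads of C# minor (harmonic minor): C#m (i), D#dim (ii°), Eaug (III+), F#m (iv), G# (V), A (VI), B#dim (vii°).
No triad has the same root and quality in both keys.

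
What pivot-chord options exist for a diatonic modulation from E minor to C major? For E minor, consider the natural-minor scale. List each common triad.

Em, G, Am, C

Triads in E minor (natural minor): Em (i), F#dim (ii°), G (III), Am (iv), Bm (v), C (VI), D (VII).
Triads in C major: C (I), Dm (ii), Em (iii), F (IV), G (V), Am (vi), Bdim (vii°).
Shared triads with their functions: Em (i in E minor, iii in C major); G (III in E minor, V in C major); Am (iv in E minor, vi in C major); C (VI in E minor, I in C major).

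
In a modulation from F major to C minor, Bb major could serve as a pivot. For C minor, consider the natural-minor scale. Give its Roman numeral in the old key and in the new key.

IV in F major; VII in C minor

The scale of F major is F G A Bb C D E; Bb is degree 4, and the triad built there (Bb-D-F) is major, so it is IV.
The scale of C minor (natural minor) is C D Eb F G Ab Bb; Bb is degree 7, and the triad built there (Bb-D-F) is major, so it is VII.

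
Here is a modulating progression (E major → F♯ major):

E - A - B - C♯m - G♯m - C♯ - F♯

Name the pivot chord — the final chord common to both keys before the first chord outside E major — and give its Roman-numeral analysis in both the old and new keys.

Chords diatonic to E major: E, F♯m, G♯m, A, B, C♯m, D♯dim.
Reading the progression, the first chord not in that set is C♯, so the modulation leaves E major there.
The chord immediately before C♯ is G♯m, which is diatonic to both keys: iii in E major and ii in F♯ major.

G♯m — iii in E major, ii in F♯ major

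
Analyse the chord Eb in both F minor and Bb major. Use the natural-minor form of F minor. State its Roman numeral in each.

The scale of F minor (natural minor) is F G Ab Bb C Db Eb; Eb is degree 7, and the triad built there (Eb-G-Bb) is major, so it is VII.
The scale of Bb major is Bb C D Eb F G A; Eb is degree 4, and the triad built there (Eb-G-Bb) is major, so it is IV.

VII in F minor; IV in Bb major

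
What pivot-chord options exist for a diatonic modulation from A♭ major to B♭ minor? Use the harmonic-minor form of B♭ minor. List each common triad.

Triads in A♭ major: A♭ (I), B♭m (ii), Cm (iii), D♭ (IV), E♭ (V), Fm (vi), Gdim (vii°).
Triads in B♭ minor (harmonic minor): B♭m (i), Cdim (ii°), D♭aug (III+), E♭m (iv), F (V), G♭ (VI), Adim (vii°).
Shared triads with their functions: B♭m (ii in A♭ major, i in B♭ minor).

B♭m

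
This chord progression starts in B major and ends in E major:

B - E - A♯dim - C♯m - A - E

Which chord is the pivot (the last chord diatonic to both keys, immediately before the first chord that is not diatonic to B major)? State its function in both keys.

C♯m — ii in B major, vi in E major

Chords diatonic to B major: B, C♯m, D♯m, E, F♯, G♯m, A♯dim.
Reading the progression, the first chord not in that set is A, so the modulation leaves B major there.
The chord immediately before A is C♯m, which is diatonic to both keys: ii in B major and vi in E major.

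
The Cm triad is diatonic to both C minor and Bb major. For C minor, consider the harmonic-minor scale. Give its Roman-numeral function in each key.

The scale of C minor (harmonic minor) is C D Eb F G Ab B; C is degree 1, and the triad built there (C-Eb-G) is minor, so it is i.
The scale of Bb major is Bb C D Eb F G A; C is degree 2, and the triad built there (C-Eb-G) is minor, so it is ii.

i in C minor; ii in Bb major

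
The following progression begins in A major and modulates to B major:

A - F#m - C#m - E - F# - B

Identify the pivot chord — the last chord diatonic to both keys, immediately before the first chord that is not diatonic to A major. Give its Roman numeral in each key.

Chords diatonic to A major: A, Bm, C#m, D, E, F#m, G#dim.
Reading the progression, the first chord not in that set is F#, so the modulation leaves A major there.
The chord immediately before F# is E, which is diatonic to both keys: V in A major and IV in B major.

E — V in A major, IV in B major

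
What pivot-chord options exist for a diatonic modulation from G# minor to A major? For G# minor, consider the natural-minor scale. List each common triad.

Triads in G# minor (natural minor): G# minor (i), A# diminished (ii°), B major (III), C# minor (iv), D# minor (v), E major (VI), F# major (VII).
Triads in A major: A major (I), B minor (ii), C# minor (iii), D major (IV), E major (V), F# minor (vi), G# diminished (vii°).
Shared triads with their functions: C# minor (iv in G# minor, iii in A major); E major (VI in G# minor, V in A major).

C#m, E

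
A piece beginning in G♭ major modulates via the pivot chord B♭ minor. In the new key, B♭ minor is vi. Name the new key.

The numeral vi denotes a minor triad on scale degree 6. With B♭ on degree 6, the tonic of the new key is D♭.
Degree 6 carries a minor triad in major keys, so the destination is D♭ major.
Check: the diatonic triads of D♭ major are D♭ (I), E♭m (ii), Fm (iii), G♭ (IV), A♭ (V), B♭m (vi), Cdim (vii°) — B♭ minor is indeed vi.

D♭ major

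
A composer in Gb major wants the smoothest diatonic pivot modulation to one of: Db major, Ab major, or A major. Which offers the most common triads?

Db major

Triads of Gb major: Gb (I), Abm (ii), Bbm (iii), Cb (IV), Db (V), Ebm (vi), Fdim (vii°).
Db major shares 4: Gb, Bbm, Db, Ebm.
Ab major shares 2: Bbm, Db.
A major shares 0: none.
The most common triads (4) are shared with Db major.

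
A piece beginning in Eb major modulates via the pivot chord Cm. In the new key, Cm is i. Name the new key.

The numeral i denotes a minor triad on scale degree 1. With C on degree 1, the tonic of the new key is C.
Degree 1 carries a minor triad in minor keys, so the destination is C minor.
Check: the diatonic triads of C minor (natural minor) are Cm (i), Ddim (ii°), Eb (III), Fm (iv), Gm (v), Ab (VI), Bb (VII) — Cm is indeed i.

C minor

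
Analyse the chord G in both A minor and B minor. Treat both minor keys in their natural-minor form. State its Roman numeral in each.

The scale of A minor (natural minor) is A B C D E F G; G is degree 7, and the triad built there (G-B-D) is major, so it is VII.
The scale of B minor (natural minor) is B C# D E F# G A; G is degree 6, and the triad built there (G-B-D) is major, so it is VI.

VII in A minor; VI in B minor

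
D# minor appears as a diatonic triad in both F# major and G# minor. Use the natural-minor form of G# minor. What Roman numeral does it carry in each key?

vi in F# major; v in G# minor

The scale of F# major is F# G# A# B C# D# E#; D# is degree 6, and the triad built there (D#-F#-A#) is minor, so it is vi.
The scale of G# minor (natural minor) is G# A# B C# D# E F#; D# is degree 5, and the triad built there (D#-F#-A#) is minor, so it is v.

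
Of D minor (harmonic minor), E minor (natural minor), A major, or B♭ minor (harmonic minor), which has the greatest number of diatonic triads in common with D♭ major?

B♭ minor

Triads of D♭ major: D♭ (I), E♭m (ii), Fm (iii), G♭ (IV), A♭ (V), B♭m (vi), Cdim (vii°).
D minor (harmonic minor) shares 0: none.
E minor (natural minor) shares 0: none.
A major shares 0: none.
B♭ minor (harmonic minor) shares 4: E♭m, G♭, B♭m, Cdim.
The most common triads (4) are shared with B♭ minor.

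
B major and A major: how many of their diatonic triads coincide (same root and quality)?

Diatonic triads of B major: B major (I), C# minor (ii), D# minor (iii), E major (IV), F# major (V), G# minor (vi), A# diminished (vii°).
Diatonic triads of A major: A major (I), B minor (ii), C# minor (iii), D major (IV), E major (V), F# minor (vi), G# diminished (vii°).
Matching root and quality in both lists: C# minor, E major.
That gives 2 common triads.

2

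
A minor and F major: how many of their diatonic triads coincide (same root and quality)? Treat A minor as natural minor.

4

Diatonic triads of A minor (natural minor): A minor (i), B diminished (ii°), C major (III), D minor (iv), E minor (v), F major (VI), G major (VII).
Diatonic triads of F major: F major (I), G minor (ii), A minor (iii), Bb major (IV), C major (V), D minor (vi), E diminished (vii°).
Matching root and quality in both lists: A minor, C major, D minor, F major.
That gives 4 common triads.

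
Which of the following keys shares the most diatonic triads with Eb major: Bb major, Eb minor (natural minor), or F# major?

Triads of Eb major: Eb major (I), F minor (ii), G minor (iii), Ab major (IV), Bb major (V), C minor (vi), D diminished (vii°).
Bb major shares 4: Eb, Gm, Bb, Cm.
Eb minor (natural minor) shares 0: none.
F# major shares 0: none.
The most common triads (4) are shared with Bb major.

Bb major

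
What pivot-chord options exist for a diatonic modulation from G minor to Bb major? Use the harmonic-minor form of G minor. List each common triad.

Triads in G minor (harmonic minor): G minor (i), A diminished (ii°), Bb augmented (III+), C minor (iv), D major (V), Eb major (VI), F# diminished (vii°).
Triads in Bb major: Bb major (I), C minor (ii), D minor (iii), Eb major (IV), F major (V), G minor (vi), A diminished (vii°).
Shared triads with their functions: G minor (i in G minor, vi in Bb major); A diminished (ii° in G minor, vii° in Bb major); C minor (iv in G minor, ii in Bb major); Eb major (VI in G minor, IV in Bb major).

Gm, Adim, Cm, Eb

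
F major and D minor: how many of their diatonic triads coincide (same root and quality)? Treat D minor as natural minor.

7

Diatonic triads of F major: F (I), Gm (ii), Am (iii), Bb (IV), C (V), Dm (vi), Edim (vii°).
Diatonic triads of D minor (natural minor): Dm (i), Edim (ii°), F (III), Gm (iv), Am (v), Bb (VI), C (VII).
Matching root and quality in both lists: F, Gm, Am, Bb, C, Dm, Edim.
That gives 7 common triads.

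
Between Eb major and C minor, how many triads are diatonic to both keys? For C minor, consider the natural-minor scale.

Diatonic triads of Eb major: Eb major (I), F minor (ii), G minor (iii), Ab major (IV), Bb major (V), C minor (vi), D diminished (vii°).
Diatonic triads of C minor (natural minor): C minor (i), D diminished (ii°), Eb major (III), F minor (iv), G minor (v), Ab major (VI), Bb major (VII).
Matching root and quality in both lists: Eb major, F minor, G minor, Ab major, Bb major, C minor, D diminished.
That gives 7 common triads.

7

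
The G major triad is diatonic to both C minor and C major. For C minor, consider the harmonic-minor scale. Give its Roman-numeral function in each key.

The scale of C minor (harmonic minor) is C D E♭ F G A♭ B; G is degree 5, and the triad built there (G-B-D) is major, so it is V.
The scale of C major is C D E F G A B; G is degree 5, and the triad built there (G-B-D) is major, so it is V.

V in C minor; V in C major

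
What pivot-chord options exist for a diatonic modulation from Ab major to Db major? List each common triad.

Triads in Ab major: Ab (I), Bbm (ii), Cm (iii), Db (IV), Eb (V), Fm (vi), Gdim (vii°).
Triads in Db major: Db (I), Ebm (ii), Fm (iii), Gb (IV), Ab (V), Bbm (vi), Cdim (vii°).
Shared triads with their functions: Ab (I in Ab major, V in Db major); Bbm (ii in Ab major, vi in Db major); Db (IV in Ab major, I in Db major); Fm (vi in Ab major, iii in Db major).

Ab, Bbm, Db, Fm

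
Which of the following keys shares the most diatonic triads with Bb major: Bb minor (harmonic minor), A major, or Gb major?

Triads of Bb major: Bb major (I), C minor (ii), D minor (iii), Eb major (IV), F major (V), G minor (vi), A diminished (vii°).
Bb minor (harmonic minor) shares 2: F, Adim.
A major shares 0: none.
Gb major shares 0: none.
The most common triads (2) are shared with Bb minor.

Bb minor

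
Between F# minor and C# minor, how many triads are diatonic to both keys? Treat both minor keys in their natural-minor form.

4

Diatonic triads of F# minor (natural minor): F#m (i), G#dim (ii°), A (III), Bm (iv), C#m (v), D (VI), E (VII).
Diatonic triads of C# minor (natural minor): C#m (i), D#dim (ii°), E (III), F#m (iv), G#m (v), A (VI), B (VII).
Matching root and quality in both lists: F#m, A, C#m, E.
That gives 4 common triads.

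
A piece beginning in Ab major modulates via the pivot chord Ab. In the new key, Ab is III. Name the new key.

The numeral III denotes a major triad on scale degree 3. With Ab on degree 3, the tonic of the new key is F.
Degree 3 carries a major triad in natural-minor keys, so the destination is F minor.
Check: the diatonic triads of F minor (natural minor) are Fm (i), Gdim (ii°), Ab (III), Bbm (iv), Cm (v), Db (VI), Eb (VII) — Ab is indeed III.

F minor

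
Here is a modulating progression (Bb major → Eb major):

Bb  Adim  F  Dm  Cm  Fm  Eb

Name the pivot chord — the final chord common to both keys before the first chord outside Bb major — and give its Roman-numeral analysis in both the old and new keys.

Chords diatonic to Bb major: Bb, Cm, Dm, Eb, F, Gm, Adim.
Reading the progression, the first chord not in that set is Fm, so the modulation leaves Bb major there.
The chord immediately before Fm is Cm, which is diatonic to both keys: ii in Bb major and vi in Eb major.

Cm — ii in Bb major, vi in Eb major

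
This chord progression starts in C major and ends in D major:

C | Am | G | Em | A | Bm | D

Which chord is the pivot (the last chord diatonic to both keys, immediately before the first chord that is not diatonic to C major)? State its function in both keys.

Chords diatonic to C major: C, Dm, Em, F, G, Am, Bdim.
Reading the progression, the first chord not in that set is A, so the modulation leaves C major there.
The chord immediately before A is Em, which is diatonic to both keys: iii in C major and ii in D major.

Em — iii in C major, ii in D major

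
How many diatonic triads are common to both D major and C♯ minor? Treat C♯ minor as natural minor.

Diatonic triads of D major: D (I), Em (ii), F♯m (iii), G (IV), A (V), Bm (vi), C♯dim (vii°).
Diatonic triads of C♯ minor (natural minor): C♯m (i), D♯dim (ii°), E (III), F♯m (iv), G♯m (v), A (VI), B (VII).
Matching root and quality in both lists: F♯m, A.
That gives 2 common triads.

2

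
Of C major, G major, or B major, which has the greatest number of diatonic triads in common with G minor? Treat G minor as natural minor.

Triads of G minor (natural minor): Gm (i), Adim (ii°), Bb (III), Cm (iv), Dm (v), Eb (VI), F (VII).
C major shares 2: Dm, F.
G major shares 0: none.
B major shares 0: none.
The most common triads (2) are shared with C major.

C major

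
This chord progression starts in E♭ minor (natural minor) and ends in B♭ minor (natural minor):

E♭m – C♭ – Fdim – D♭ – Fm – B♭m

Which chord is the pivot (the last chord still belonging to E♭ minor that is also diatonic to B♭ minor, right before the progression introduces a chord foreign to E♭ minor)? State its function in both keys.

D♭ — VII in E♭ minor, III in B♭ minor

Chords diatonic to E♭ minor: E♭m, Fdim, G♭, A♭m, B♭m, C♭, D♭.
Reading the progression, the first chord not in that set is Fm, so the modulation leaves E♭ minor there.
The chord immediately before Fm is D♭, which is diatonic to both keys: VII in E♭ minor and III in B♭ minor.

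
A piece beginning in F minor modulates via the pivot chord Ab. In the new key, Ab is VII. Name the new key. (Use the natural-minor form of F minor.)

The numeral VII denotes a major triad on scale degree 7. With Ab on degree 7, the tonic of the new key is Bb.
Degree 7 carries a major triad in natural-minor keys, so the destination is Bb minor.
Check: the diatonic triads of Bb minor (natural minor) are Bbm (i), Cdim (ii°), Db (III), Ebm (iv), Fm (v), Gb (VI), Ab (VII) — Ab is indeed VII.

Bb minor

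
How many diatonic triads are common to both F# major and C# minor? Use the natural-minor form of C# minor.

Diatonic triads of F# major: F# (I), G#m (ii), A#m (iii), B (IV), C# (V), D#m (vi), E#dim (vii°).
Diatonic triads of C# minor (natural minor): C#m (i), D#dim (ii°), E (III), F#m (iv), G#m (v), A (VI), B (VII).
Matching root and quality in both lists: G#m, B.
That gives 2 common triads.

2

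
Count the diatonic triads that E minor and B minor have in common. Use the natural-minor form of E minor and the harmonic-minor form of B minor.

3

Diatonic triads of E minor (natural minor): Em (i), F♯dim (ii°), G (III), Am (iv), Bm (v), C (VI), D (VII).
Diatonic triads of B minor (harmonic minor): Bm (i), C♯dim (ii°), Daug (III+), Em (iv), F♯ (V), G (VI), A♯dim (vii°).
Matching root and quality in both lists: Em, G, Bm.
That gives 3 common triads.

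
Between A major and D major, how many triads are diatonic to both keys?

Diatonic triads of A major: A major (I), B minor (ii), C# minor (iii), D major (IV), E major (V), F# minor (vi), G# diminished (vii°).
Diatonic triads of D major: D major (I), E minor (ii), F# minor (iii), G major (IV), A major (V), B minor (vi), C# diminished (vii°).
Matching root and quality in both lists: A major, B minor, D major, F# minor.
That gives 4 common triads.

4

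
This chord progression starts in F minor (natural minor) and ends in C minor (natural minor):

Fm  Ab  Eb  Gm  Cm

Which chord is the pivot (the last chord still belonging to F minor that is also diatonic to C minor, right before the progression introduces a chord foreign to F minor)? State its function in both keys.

Chords diatonic to F minor: Fm, Gdim, Ab, Bbm, Cm, Db, Eb.
Reading the progression, the first chord not in that set is Gm, so the modulation leaves F minor there.
The chord immediately before Gm is Eb, which is diatonic to both keys: VII in F minor and III in C minor.

Eb — VII in F minor, III in C minor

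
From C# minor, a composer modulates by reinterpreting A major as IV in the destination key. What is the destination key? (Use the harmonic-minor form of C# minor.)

The numeral IV denotes a major triad on scale degree 4. With A on degree 4, the tonic of the new key is E.
Degree 4 carries a major triad in major keys, so the destination is E major.
Check: the diatonic triads of E major are E (I), F#m (ii), G#m (iii), A (IV), B (V), C#m (vi), D#dim (vii°) — A major is indeed IV.

E major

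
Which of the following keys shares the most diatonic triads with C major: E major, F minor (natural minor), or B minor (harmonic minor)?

B minor

Triads of C major: C major (I), D minor (ii), E minor (iii), F major (IV), G major (V), A minor (vi), B diminished (vii°).
E major shares 0: none.
F minor (natural minor) shares 0: none.
B minor (harmonic minor) shares 2: Em, G.
The most common triads (2) are shared with B minor.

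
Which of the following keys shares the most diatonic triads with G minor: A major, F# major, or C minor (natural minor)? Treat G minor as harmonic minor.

Triads of G minor (harmonic minor): Gm (i), Adim (ii°), Bbaug (III+), Cm (iv), D (V), Eb (VI), F#dim (vii°).
A major shares 1: D.
F# major shares 0: none.
C minor (natural minor) shares 3: Gm, Cm, Eb.
The most common triads (3) are shared with C minor.

C minor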